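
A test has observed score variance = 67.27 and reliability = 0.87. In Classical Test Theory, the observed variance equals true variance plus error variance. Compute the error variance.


var_true = rxx * var_obs = 0.87 * 67.27 = 58.5249
var_error = var_obs - var_true
var_error = 67.27 - 58.5249
var_error = 8.7451

8.7451


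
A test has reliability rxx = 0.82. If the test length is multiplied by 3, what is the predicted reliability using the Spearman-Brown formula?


r_new = (n * rxx) / (1 + (n-1) * rxx)
r_new = (3 * 0.82) / (1 + 2 * 0.82)
r_new = 2.46 / 2.64
r_new = 0.9318

0.9318


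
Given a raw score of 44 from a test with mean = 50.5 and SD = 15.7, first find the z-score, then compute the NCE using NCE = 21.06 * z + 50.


z = (X - mean) / SD = (44 - 50.5) / 15.7
z = -6.5 / 15.7
z = -0.414
NCE = NCE = 21.06z + 50
Carry z at full precision (z = -6.5 / 15.7) into the conversion:
NCE = 21.06 * (-6.5 / 15.7) + 50 = -136.89 / 15.7 + 50
NCE = -8.7191 + 50
NCE = 41.2809

41.2809


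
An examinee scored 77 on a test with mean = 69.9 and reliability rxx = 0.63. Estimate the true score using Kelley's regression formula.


T_est = rxx * X + (1 - rxx) * mean
T_est = 0.63 * 77 + 0.37 * 69.9
T_est = 48.51 + 25.863
T_est = 74.373

74.373


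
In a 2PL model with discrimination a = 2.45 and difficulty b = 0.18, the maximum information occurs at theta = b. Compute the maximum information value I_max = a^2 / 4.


For 2PL, max info at theta = b = 0.18
I_max = a^2 / 4 = 2.45^2 / 4
= 6.0025 / 4
I_max = 1.5006

1.5006


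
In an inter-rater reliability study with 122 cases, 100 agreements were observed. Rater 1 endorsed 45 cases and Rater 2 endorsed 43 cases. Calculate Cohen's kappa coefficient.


P_o = 100/122 = 0.819672
P_e = (45*43 + 77*79) / 14884 = 0.538699
kappa = (P_o - P_e) / (1 - P_e)
kappa = (0.819672 - 0.538699) / (1 - 0.538699)
kappa = 0.6091

0.6091


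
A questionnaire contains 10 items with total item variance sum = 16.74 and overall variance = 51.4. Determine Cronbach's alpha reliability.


alpha = (k/(k-1)) * (1 - sum(si^2)/s_total^2)
= (10/9) * (1 - 16.74/51.4)
alpha = 0.7492

0.7492


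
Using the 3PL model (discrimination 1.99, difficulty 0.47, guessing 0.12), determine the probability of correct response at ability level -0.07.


logit = 1.99*(-0.07 - 0.47) = -1.0746
P* = 1/(1 + exp(--1.0746)) = 0.2545
P = 0.12 + (1 - 0.12) * 0.2545
P = 0.344

0.344


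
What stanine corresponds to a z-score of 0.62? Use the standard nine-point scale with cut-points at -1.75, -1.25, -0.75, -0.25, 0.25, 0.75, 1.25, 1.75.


Stanine boundaries: [-1.75, -1.25, -0.75, -0.25, 0.25, 0.75, 1.25, 1.75]
z = 0.62
Check each boundary:
  z >= -1.75 -> could be stanine 2
  z >= -1.25 -> could be stanine 3
  z >= -0.75 -> could be stanine 4
  z >= -0.25 -> could be stanine 5
  z >= 0.25 -> could be stanine 6
  z < 0.75
  z < 1.25
  z < 1.75
Highest qualifying boundary gives stanine = 6

6


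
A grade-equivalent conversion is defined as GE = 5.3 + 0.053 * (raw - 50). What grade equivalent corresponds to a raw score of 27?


raw - median = 27 - 50 = -23
slope * diff = 0.053 * -23 = -1.219
GE = 5.3 + -1.219
GE = 4.081

4.081


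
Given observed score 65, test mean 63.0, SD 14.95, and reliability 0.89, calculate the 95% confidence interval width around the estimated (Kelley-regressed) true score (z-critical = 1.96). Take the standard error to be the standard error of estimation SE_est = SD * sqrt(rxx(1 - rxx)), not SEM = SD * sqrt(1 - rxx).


True score estimate = 0.89*65 + 0.11*63.0 = 64.78
SE_est = SD * sqrt(rxx * (1 - rxx)) = 14.95 * sqrt(0.89 * 0.11) = 14.95 * sqrt(0.0979) = 4.677702
CI = T_est +/- z * SE_est, so width = 2 * z * SE_est = 2 * 1.96 * 4.677702
Width = 18.3366

18.3366


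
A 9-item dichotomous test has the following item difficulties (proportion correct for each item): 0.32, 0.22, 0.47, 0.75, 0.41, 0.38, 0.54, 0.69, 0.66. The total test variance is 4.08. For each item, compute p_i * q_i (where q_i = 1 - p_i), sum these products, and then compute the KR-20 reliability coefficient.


For each item, compute p_i * q_i:
  Item 1: 0.32 * 0.68 = 0.2176
  Item 2: 0.22 * 0.78 = 0.1716
  Item 3: 0.47 * 0.53 = 0.2491
  Item 4: 0.75 * 0.25 = 0.1875
  Item 5: 0.41 * 0.59 = 0.2419
  Item 6: 0.38 * 0.62 = 0.2356
  Item 7: 0.54 * 0.46 = 0.2484
  Item 8: 0.69 * 0.31 = 0.2139
  Item 9: 0.66 * 0.34 = 0.2244
Sum(p_i * q_i) = 0.2176 + 0.1716 + 0.2491 + 0.1875 + 0.2419 + 0.2356 + 0.2484 + 0.2139 + 0.2244 = 1.99
KR-20 = (k/(k-1)) * (1 - Sum(p_i*q_i) / Var_total)
= (9/8) * (1 - 1.99/4.08)
= 1.125 * 0.5123
KR-20 = 0.5763

0.5763


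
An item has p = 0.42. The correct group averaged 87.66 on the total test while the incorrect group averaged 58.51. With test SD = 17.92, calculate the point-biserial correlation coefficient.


q = 1 - p = 0.58
rpb = ((M1 - M0) / SD) * sqrt(p * q)
rpb = ((87.66 - 58.51) / 17.92) * sqrt(0.42 * 0.58)
rpb = 0.8029

0.8029


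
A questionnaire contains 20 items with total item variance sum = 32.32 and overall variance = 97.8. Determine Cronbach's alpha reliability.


alpha = (k/(k-1)) * (1 - sum(si^2)/s_total^2)
= (20/19) * (1 - 32.32/97.8)
alpha = 0.7048

0.7048


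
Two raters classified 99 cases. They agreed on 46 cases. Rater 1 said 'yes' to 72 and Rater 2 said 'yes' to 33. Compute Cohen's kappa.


P_o = 46/99 = 0.464646
P_e = (72*33 + 27*66) / 9801 = 0.424242
kappa = (P_o - P_e) / (1 - P_e)
kappa = (0.464646 - 0.424242) / (1 - 0.424242)
kappa = 0.0702

0.0702


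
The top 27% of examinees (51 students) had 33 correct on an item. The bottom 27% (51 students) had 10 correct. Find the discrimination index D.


p_upper = 33/51 = 0.6471
p_lower = 10/51 = 0.1961
D = 0.6471 - 0.1961 = 0.451

0.451


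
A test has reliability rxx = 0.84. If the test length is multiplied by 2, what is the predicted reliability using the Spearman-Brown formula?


r_new = (n * rxx) / (1 + (n-1) * rxx)
r_new = (2 * 0.84) / (1 + 1 * 0.84)
r_new = 1.68 / 1.84
r_new = 0.913

0.913


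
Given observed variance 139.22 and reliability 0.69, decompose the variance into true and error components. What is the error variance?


var_true = rxx * var_obs = 0.69 * 139.22 = 96.0618
var_error = var_obs - var_true
var_error = 139.22 - 96.0618
var_error = 43.1582

43.1582


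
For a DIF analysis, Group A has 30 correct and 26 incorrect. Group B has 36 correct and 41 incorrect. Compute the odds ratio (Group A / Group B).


Odds_A = 30/26 = 1.1538
Odds_B = 36/41 = 0.878
OR = Odds_A / Odds_B = 1.1538 / 0.878
Exactly, OR = (30 * 41) / (26 * 36) = 1230 / 936
OR = 1.3141

1.3141


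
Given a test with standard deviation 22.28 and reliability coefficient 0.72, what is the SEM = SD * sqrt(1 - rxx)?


SEM = SD * sqrt(1 - rxx)
SEM = 22.28 * sqrt(1 - 0.72)
SEM = 22.28 * sqrt(0.28) = 22.28 * 0.52915
SEM = 11.7895

11.7895


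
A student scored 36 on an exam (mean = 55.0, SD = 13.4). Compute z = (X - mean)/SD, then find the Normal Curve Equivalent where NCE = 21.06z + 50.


z = (X - mean) / SD = (36 - 55.0) / 13.4
z = -19.0 / 13.4
z = -1.4179
NCE = NCE = 21.06z + 50
Carry z at full precision (z = -19.0 / 13.4) into the conversion:
NCE = 21.06 * (-19.0 / 13.4) + 50 = -400.14 / 13.4 + 50
NCE = -29.8612 + 50
NCE = 20.1388

20.1388


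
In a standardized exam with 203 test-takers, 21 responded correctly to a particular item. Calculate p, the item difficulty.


Item difficulty p = number correct / total examinees
p = 21 / 203
p = 0.1034

0.1034


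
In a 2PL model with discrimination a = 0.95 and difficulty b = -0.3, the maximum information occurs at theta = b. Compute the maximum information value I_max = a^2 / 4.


For 2PL, max info at theta = b = -0.3
I_max = a^2 / 4 = 0.95^2 / 4
= 0.9025 / 4
I_max = 0.2256

0.2256


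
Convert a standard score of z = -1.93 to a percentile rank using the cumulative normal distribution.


CDF(z) = 0.5 * (1 + erf(z/sqrt(2)))
erf(-1.3647) = -0.9464
CDF = 0.0268
Percentile rank = 0.0268 * 100 = 2.68

2.68


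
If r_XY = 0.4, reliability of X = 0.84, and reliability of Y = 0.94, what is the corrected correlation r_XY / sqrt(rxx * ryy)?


r_corrected = rxy / sqrt(rxx * ryy)
= 0.4 / sqrt(0.84 * 0.94)
= 0.4 / sqrt(0.7896)
= 0.4 / 0.888594
r_corrected = 0.4501

0.4501


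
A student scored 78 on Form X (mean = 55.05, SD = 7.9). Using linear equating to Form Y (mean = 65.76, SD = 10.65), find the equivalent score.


slope = SD_Y / SD_X = 10.65 / 7.9 ~ 1.3481
intercept = mean_Y - slope * mean_X = 65.76 - (10.65 / 7.9) * 55.05 ~ -8.453
Y = slope * X + intercept. To avoid rounding drift from the rounded slope/intercept, evaluate the equivalent form Y = mean_Y + SD_Y * (X - mean_X) / SD_X at full precision:
Y = 65.76 + 10.65 * (78 - 55.05) / 7.9
Y = 65.76 + 10.65 * 22.95 / 7.9
Y = 65.76 + 244.4175 / 7.9
Y = 65.76 + 30.9389
Y = 96.6989

96.6989


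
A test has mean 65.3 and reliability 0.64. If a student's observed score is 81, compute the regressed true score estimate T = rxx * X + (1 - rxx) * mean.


T_est = rxx * X + (1 - rxx) * mean
T_est = 0.64 * 81 + 0.36 * 65.3
T_est = 51.84 + 23.508
T_est = 75.348

75.348


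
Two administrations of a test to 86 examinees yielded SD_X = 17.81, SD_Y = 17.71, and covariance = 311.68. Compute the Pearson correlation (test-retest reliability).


r = cov(X,Y) / (SD_X * SD_Y)
r = 311.68 / (17.81 * 17.71)
r = 311.68 / 315.4151
r = 0.9882

0.9882


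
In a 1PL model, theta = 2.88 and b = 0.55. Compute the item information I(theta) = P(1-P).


P = 1/(1+exp(-(2.88-0.55))) = 0.9113
I = P*(1-P) = 0.9113 * 0.0887
I = 0.0808

0.0808


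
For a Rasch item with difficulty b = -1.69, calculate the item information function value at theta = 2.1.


P = 1/(1+exp(-(2.1--1.69))) = 0.9779
I = P*(1-P) = 0.9779 * 0.0221
I = 0.0216

0.0216


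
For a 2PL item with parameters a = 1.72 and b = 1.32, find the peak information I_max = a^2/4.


For 2PL, max info at theta = b = 1.32
I_max = a^2 / 4 = 1.72^2 / 4
= 2.9584 / 4
I_max = 0.7396

0.7396


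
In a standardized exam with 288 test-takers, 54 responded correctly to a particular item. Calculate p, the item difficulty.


Item difficulty p = number correct / total examinees
p = 54 / 288
p = 0.1875

0.1875


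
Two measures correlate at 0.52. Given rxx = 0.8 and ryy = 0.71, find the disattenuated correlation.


r_corrected = rxy / sqrt(rxx * ryy)
= 0.52 / sqrt(0.8 * 0.71)
= 0.52 / sqrt(0.568)
= 0.52 / 0.753658
r_corrected = 0.69

0.69


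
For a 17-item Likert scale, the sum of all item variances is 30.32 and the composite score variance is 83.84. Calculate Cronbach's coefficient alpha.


alpha = (k/(k-1)) * (1 - sum(si^2)/s_total^2)
= (17/16) * (1 - 30.32/83.84)
alpha = 0.6783

0.6783


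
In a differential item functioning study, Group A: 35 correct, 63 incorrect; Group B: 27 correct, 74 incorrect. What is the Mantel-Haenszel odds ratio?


Odds_A = 35/63 = 0.5556
Odds_B = 27/74 = 0.3649
OR = Odds_A / Odds_B = 0.5556 / 0.3649
Exactly, OR = (35 * 74) / (63 * 27) = 2590 / 1701
OR = 1.5226

1.5226


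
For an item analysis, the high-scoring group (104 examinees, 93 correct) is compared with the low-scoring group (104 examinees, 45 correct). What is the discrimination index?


p_upper = 93/104 = 0.8942
p_lower = 45/104 = 0.4327
D = 0.8942 - 0.4327 = 0.4615

0.4615


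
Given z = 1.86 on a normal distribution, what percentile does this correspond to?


CDF(z) = 0.5 * (1 + erf(z/sqrt(2)))
erf(1.3152) = 0.9371
CDF = 0.9686
Percentile rank = 0.9686 * 100 = 96.86

96.86


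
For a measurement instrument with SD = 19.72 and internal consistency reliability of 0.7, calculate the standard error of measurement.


SEM = SD * sqrt(1 - rxx)
SEM = 19.72 * sqrt(1 - 0.7)
SEM = 19.72 * sqrt(0.3) = 19.72 * 0.547723
SEM = 10.8011

10.8011


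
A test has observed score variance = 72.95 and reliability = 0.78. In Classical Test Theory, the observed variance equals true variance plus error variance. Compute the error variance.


var_true = rxx * var_obs = 0.78 * 72.95 = 56.901
var_error = var_obs - var_true
var_error = 72.95 - 56.901
var_error = 16.049

16.049


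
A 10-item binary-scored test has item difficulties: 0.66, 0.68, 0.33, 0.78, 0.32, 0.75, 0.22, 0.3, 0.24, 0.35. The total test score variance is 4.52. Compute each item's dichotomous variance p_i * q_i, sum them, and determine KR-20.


For each item, compute p_i * q_i:
  Item 1: 0.66 * 0.34 = 0.2244
  Item 2: 0.68 * 0.32 = 0.2176
  Item 3: 0.33 * 0.67 = 0.2211
  Item 4: 0.78 * 0.22 = 0.1716
  Item 5: 0.32 * 0.68 = 0.2176
  Item 6: 0.75 * 0.25 = 0.1875
  Item 7: 0.22 * 0.78 = 0.1716
  Item 8: 0.3 * 0.7 = 0.21
  Item 9: 0.24 * 0.76 = 0.1824
  Item 10: 0.35 * 0.65 = 0.2275
Sum(p_i * q_i) = 0.2244 + 0.2176 + 0.2211 + 0.1716 + 0.2176 + 0.1875 + 0.1716 + 0.21 + 0.1824 + 0.2275 = 2.0313
KR-20 = (k/(k-1)) * (1 - Sum(p_i*q_i) / Var_total)
= (10/9) * (1 - 2.0313/4.52)
= 1.1111 * 0.5506
KR-20 = 0.6118

0.6118


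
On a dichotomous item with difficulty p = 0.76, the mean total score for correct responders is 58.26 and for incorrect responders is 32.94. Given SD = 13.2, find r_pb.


q = 1 - p = 0.24
rpb = ((M1 - M0) / SD) * sqrt(p * q)
rpb = ((58.26 - 32.94) / 13.2) * sqrt(0.76 * 0.24)
rpb = 0.8192

0.8192


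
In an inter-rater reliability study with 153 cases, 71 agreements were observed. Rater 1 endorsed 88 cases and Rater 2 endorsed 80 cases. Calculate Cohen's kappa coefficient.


P_o = 71/153 = 0.464052
P_e = (88*80 + 65*73) / 23409 = 0.503439
kappa = (P_o - P_e) / (1 - P_e)
kappa = (0.464052 - 0.503439) / (1 - 0.503439)
kappa = -0.0793

-0.0793


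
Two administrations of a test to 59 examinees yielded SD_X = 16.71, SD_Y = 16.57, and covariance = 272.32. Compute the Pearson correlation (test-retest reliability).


r = cov(X,Y) / (SD_X * SD_Y)
r = 272.32 / (16.71 * 16.57)
r = 272.32 / 276.8847
r = 0.9835

0.9835


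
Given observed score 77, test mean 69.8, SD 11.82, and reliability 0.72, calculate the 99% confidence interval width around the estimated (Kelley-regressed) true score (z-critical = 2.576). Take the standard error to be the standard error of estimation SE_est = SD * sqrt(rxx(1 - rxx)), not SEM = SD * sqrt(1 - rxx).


True score estimate = 0.72*77 + 0.28*69.8 = 74.984
SE_est = SD * sqrt(rxx * (1 - rxx)) = 11.82 * sqrt(0.72 * 0.28) = 11.82 * sqrt(0.2016) = 5.307167
CI = T_est +/- z * SE_est, so width = 2 * z * SE_est = 2 * 2.576 * 5.307167
Width = 27.3425

27.3425


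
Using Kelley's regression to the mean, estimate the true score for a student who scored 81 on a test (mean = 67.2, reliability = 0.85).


T_est = rxx * X + (1 - rxx) * mean
T_est = 0.85 * 81 + 0.15 * 67.2
T_est = 68.85 + 10.08
T_est = 78.93

78.93


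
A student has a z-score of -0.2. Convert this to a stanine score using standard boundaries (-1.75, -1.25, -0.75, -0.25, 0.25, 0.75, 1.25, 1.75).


Stanine boundaries: [-1.75, -1.25, -0.75, -0.25, 0.25, 0.75, 1.25, 1.75]
z = -0.2
Check each boundary:
  z >= -1.75 -> could be stanine 2
  z >= -1.25 -> could be stanine 3
  z >= -0.75 -> could be stanine 4
  z >= -0.25 -> could be stanine 5
  z < 0.25
  z < 0.75
  z < 1.25
  z < 1.75
Highest qualifying boundary gives stanine = 5

5


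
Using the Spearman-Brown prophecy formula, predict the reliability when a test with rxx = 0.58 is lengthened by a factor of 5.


r_new = (n * rxx) / (1 + (n-1) * rxx)
r_new = (5 * 0.58) / (1 + 4 * 0.58)
r_new = 2.9 / 3.32
r_new = 0.8735

0.8735


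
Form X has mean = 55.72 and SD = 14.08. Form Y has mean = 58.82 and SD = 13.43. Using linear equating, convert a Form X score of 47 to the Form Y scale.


slope = SD_Y / SD_X = 13.43 / 14.08 ~ 0.9538
intercept = mean_Y - slope * mean_X = 58.82 - (13.43 / 14.08) * 55.72 ~ 5.6723
Y = slope * X + intercept. To avoid rounding drift from the rounded slope/intercept, evaluate the equivalent form Y = mean_Y + SD_Y * (X - mean_X) / SD_X at full precision:
Y = 58.82 + 13.43 * (47 - 55.72) / 14.08
Y = 58.82 - 13.43 * 8.72 / 14.08
Y = 58.82 - 117.1096 / 14.08
Y = 58.82 - 8.3174
Y = 50.5026

50.5026


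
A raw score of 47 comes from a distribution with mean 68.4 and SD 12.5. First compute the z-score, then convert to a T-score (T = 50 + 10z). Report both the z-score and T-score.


z = (X - mean) / SD = (47 - 68.4) / 12.5
z = -21.4 / 12.5
z = -1.712
T-score = T = 50 + 10z
Carry z at full precision (z = -21.4 / 12.5) into the conversion:
T-score = 50 + 10 * (-21.4 / 12.5) = 50 + -214 / 12.5
T-score = 50 + -17.12
T-score = 32.88

32.88


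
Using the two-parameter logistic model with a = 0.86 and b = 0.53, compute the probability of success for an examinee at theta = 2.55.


a*(theta - b) = 0.86 * (2.55 - 0.53) = 1.7372
exp(-1.7372) = 0.176
P = 1 / (1 + 0.176)
P = 0.8503

0.8503


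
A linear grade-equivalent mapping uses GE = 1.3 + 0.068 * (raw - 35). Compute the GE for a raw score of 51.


raw - median = 51 - 35 = 16
slope * diff = 0.068 * 16 = 1.088
GE = 1.3 + 1.088
GE = 2.388

2.388


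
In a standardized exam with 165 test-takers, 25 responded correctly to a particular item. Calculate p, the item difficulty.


Item difficulty p = number correct / total examinees
p = 25 / 165
p = 0.1515

0.1515


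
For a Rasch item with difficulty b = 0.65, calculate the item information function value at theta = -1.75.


P = 1/(1+exp(-(-1.75-0.65))) = 0.0832
I = P*(1-P) = 0.0832 * 0.9168
I = 0.0763

0.0763


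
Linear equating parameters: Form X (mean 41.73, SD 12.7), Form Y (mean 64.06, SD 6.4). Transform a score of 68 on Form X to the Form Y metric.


slope = SD_Y / SD_X = 6.4 / 12.7 ~ 0.5039
intercept = mean_Y - slope * mean_X = 64.06 - (6.4 / 12.7) * 41.73 ~ 43.0307
Y = slope * X + intercept. To avoid rounding drift from the rounded slope/intercept, evaluate the equivalent form Y = mean_Y + SD_Y * (X - mean_X) / SD_X at full precision:
Y = 64.06 + 6.4 * (68 - 41.73) / 12.7
Y = 64.06 + 6.4 * 26.27 / 12.7
Y = 64.06 + 168.128 / 12.7
Y = 64.06 + 13.2384
Y = 77.2984

77.2984


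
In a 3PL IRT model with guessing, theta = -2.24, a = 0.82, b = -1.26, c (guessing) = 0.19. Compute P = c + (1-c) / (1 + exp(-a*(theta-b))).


logit = 0.82*(-2.24 - -1.26) = -0.8036
P* = 1/(1 + exp(--0.8036)) = 0.3093
P = 0.19 + (1 - 0.19) * 0.3093
P = 0.4405

0.4405


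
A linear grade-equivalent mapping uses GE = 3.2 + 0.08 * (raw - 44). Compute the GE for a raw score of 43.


raw - median = 43 - 44 = -1
slope * diff = 0.08 * -1 = -0.08
GE = 3.2 + -0.08
GE = 3.12

3.12


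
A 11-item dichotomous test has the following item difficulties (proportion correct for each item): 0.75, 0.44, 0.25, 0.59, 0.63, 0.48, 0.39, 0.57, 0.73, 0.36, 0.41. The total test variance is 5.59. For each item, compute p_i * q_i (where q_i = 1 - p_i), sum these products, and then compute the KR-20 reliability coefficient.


For each item, compute p_i * q_i:
  Item 1: 0.75 * 0.25 = 0.1875
  Item 2: 0.44 * 0.56 = 0.2464
  Item 3: 0.25 * 0.75 = 0.1875
  Item 4: 0.59 * 0.41 = 0.2419
  Item 5: 0.63 * 0.37 = 0.2331
  Item 6: 0.48 * 0.52 = 0.2496
  Item 7: 0.39 * 0.61 = 0.2379
  Item 8: 0.57 * 0.43 = 0.2451
  Item 9: 0.73 * 0.27 = 0.1971
  Item 10: 0.36 * 0.64 = 0.2304
  Item 11: 0.41 * 0.59 = 0.2419
Sum(p_i * q_i) = 0.1875 + 0.2464 + 0.1875 + 0.2419 + 0.2331 + 0.2496 + 0.2379 + 0.2451 + 0.1971 + 0.2304 + 0.2419 = 2.4984
KR-20 = (k/(k-1)) * (1 - Sum(p_i*q_i) / Var_total)
= (11/10) * (1 - 2.4984/5.59)
= 1.1 * 0.5531
KR-20 = 0.6084

0.6084


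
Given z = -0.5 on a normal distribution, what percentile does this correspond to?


CDF(z) = 0.5 * (1 + erf(z/sqrt(2)))
erf(-0.3536) = -0.3829
CDF = 0.3085
Percentile rank = 0.3085 * 100 = 30.85

30.85


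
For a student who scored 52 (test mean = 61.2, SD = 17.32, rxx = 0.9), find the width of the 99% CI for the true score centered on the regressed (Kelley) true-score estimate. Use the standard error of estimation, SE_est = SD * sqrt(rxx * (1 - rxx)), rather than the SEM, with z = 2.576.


True score estimate = 0.9*52 + 0.1*61.2 = 52.92
SE_est = SD * sqrt(rxx * (1 - rxx)) = 17.32 * sqrt(0.9 * 0.1) = 17.32 * sqrt(0.09) = 5.196
CI = T_est +/- z * SE_est, so width = 2 * z * SE_est = 2 * 2.576 * 5.196
Width = 26.7698

26.7698


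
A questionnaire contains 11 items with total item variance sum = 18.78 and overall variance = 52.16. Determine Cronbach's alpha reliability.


alpha = (k/(k-1)) * (1 - sum(si^2)/s_total^2)
= (11/10) * (1 - 18.78/52.16)
alpha = 0.7039

0.7039


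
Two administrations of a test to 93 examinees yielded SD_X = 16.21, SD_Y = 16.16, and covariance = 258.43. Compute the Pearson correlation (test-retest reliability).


r = cov(X,Y) / (SD_X * SD_Y)
r = 258.43 / (16.21 * 16.16)
r = 258.43 / 261.9536
r = 0.9865

0.9865


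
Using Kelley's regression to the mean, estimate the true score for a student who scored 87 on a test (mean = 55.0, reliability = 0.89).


T_est = rxx * X + (1 - rxx) * mean
T_est = 0.89 * 87 + 0.11 * 55.0
T_est = 77.43 + 6.05
T_est = 83.48

83.48


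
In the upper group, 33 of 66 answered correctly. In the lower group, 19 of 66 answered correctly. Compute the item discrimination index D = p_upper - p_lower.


p_upper = 33/66 = 0.5
p_lower = 19/66 = 0.2879
D = 0.5 - 0.2879 = 0.2121

0.2121


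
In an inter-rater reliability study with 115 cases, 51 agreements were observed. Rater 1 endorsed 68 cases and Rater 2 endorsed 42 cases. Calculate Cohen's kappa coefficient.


P_o = 51/115 = 0.443478
P_e = (68*42 + 47*73) / 13225 = 0.475388
kappa = (P_o - P_e) / (1 - P_e)
kappa = (0.443478 - 0.475388) / (1 - 0.475388)
kappa = -0.0608

-0.0608


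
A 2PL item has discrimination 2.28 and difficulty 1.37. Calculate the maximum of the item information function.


For 2PL, max info at theta = b = 1.37
I_max = a^2 / 4 = 2.28^2 / 4
= 5.1984 / 4
I_max = 1.2996

1.2996


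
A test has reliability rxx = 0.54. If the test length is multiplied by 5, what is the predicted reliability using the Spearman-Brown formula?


r_new = (n * rxx) / (1 + (n-1) * rxx)
r_new = (5 * 0.54) / (1 + 4 * 0.54)
r_new = 2.7 / 3.16
r_new = 0.8544

0.8544


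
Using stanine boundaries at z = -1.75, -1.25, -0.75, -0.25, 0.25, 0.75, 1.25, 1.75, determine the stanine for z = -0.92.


Stanine boundaries: [-1.75, -1.25, -0.75, -0.25, 0.25, 0.75, 1.25, 1.75]
z = -0.92
Check each boundary:
  z >= -1.75 -> could be stanine 2
  z >= -1.25 -> could be stanine 3
  z < -0.75
  z < -0.25
  z < 0.25
  z < 0.75
  z < 1.25
  z < 1.75
Highest qualifying boundary gives stanine = 3

3


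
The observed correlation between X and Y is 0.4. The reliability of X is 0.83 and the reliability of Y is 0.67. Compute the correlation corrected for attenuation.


r_corrected = rxy / sqrt(rxx * ryy)
= 0.4 / sqrt(0.83 * 0.67)
= 0.4 / sqrt(0.5561)
= 0.4 / 0.745721
r_corrected = 0.5364

0.5364


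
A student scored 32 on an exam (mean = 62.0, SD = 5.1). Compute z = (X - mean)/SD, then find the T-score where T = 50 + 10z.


z = (X - mean) / SD = (32 - 62.0) / 5.1
z = -30.0 / 5.1
z = -5.8824
T-score = T = 50 + 10z
Carry z at full precision (z = -30.0 / 5.1) into the conversion:
T-score = 50 + 10 * (-30.0 / 5.1) = 50 + -300 / 5.1
T-score = 50 + -58.8235
T-score = -8.8235

-8.8235


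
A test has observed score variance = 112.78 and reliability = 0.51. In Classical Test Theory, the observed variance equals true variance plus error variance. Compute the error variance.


var_true = rxx * var_obs = 0.51 * 112.78 = 57.5178
var_error = var_obs - var_true
var_error = 112.78 - 57.5178
var_error = 55.2622

55.2622


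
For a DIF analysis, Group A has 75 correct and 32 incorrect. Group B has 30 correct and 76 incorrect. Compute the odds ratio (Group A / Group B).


Odds_A = 75/32 = 2.3438
Odds_B = 30/76 = 0.3947
OR = Odds_A / Odds_B = 2.3438 / 0.3947
Exactly, OR = (75 * 76) / (32 * 30) = 5700 / 960
OR = 5.9375

5.9375


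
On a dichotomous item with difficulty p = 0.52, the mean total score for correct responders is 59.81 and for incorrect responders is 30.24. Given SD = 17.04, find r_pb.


q = 1 - p = 0.48
rpb = ((M1 - M0) / SD) * sqrt(p * q)
rpb = ((59.81 - 30.24) / 17.04) * sqrt(0.52 * 0.48)
rpb = 0.867

0.867


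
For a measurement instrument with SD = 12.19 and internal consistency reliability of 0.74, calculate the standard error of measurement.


SEM = SD * sqrt(1 - rxx)
SEM = 12.19 * sqrt(1 - 0.74)
SEM = 12.19 * sqrt(0.26) = 12.19 * 0.509902
SEM = 6.2157

6.2157


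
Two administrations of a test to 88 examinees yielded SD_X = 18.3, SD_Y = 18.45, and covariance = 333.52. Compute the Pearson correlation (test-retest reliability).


r = cov(X,Y) / (SD_X * SD_Y)
r = 333.52 / (18.3 * 18.45)
r = 333.52 / 337.635
r = 0.9878

0.9878


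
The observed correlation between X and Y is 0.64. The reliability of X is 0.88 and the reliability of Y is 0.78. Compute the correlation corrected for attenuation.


r_corrected = rxy / sqrt(rxx * ryy)
= 0.64 / sqrt(0.88 * 0.78)
= 0.64 / sqrt(0.6864)
= 0.64 / 0.828493
r_corrected = 0.7725

0.7725


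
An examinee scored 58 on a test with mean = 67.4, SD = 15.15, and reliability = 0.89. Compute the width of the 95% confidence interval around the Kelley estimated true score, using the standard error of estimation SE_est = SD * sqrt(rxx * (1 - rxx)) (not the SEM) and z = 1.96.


True score estimate = 0.89*58 + 0.11*67.4 = 59.034
SE_est = SD * sqrt(rxx * (1 - rxx)) = 15.15 * sqrt(0.89 * 0.11) = 15.15 * sqrt(0.0979) = 4.74028
CI = T_est +/- z * SE_est, so width = 2 * z * SE_est = 2 * 1.96 * 4.74028
Width = 18.5819

18.5819


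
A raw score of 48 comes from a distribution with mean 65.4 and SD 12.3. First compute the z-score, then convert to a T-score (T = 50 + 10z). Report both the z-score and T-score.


z = (X - mean) / SD = (48 - 65.4) / 12.3
z = -17.4 / 12.3
z = -1.4146
T-score = T = 50 + 10z
Carry z at full precision (z = -17.4 / 12.3) into the conversion:
T-score = 50 + 10 * (-17.4 / 12.3) = 50 + -174 / 12.3
T-score = 50 + -14.1463
T-score = 35.8537

35.8537


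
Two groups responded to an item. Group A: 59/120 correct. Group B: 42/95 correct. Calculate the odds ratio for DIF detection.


Odds_A = 59/61 = 0.9672
Odds_B = 42/53 = 0.7925
OR = Odds_A / Odds_B = 0.9672 / 0.7925
Exactly, OR = (59 * 53) / (61 * 42) = 3127 / 2562
OR = 1.2205

1.2205


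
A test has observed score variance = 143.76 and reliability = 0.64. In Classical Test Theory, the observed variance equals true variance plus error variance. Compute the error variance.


var_true = rxx * var_obs = 0.64 * 143.76 = 92.0064
var_error = var_obs - var_true
var_error = 143.76 - 92.0064
var_error = 51.7536

51.7536


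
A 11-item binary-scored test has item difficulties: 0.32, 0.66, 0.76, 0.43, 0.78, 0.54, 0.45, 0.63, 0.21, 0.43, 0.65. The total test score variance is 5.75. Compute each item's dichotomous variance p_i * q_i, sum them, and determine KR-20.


For each item, compute p_i * q_i:
  Item 1: 0.32 * 0.68 = 0.2176
  Item 2: 0.66 * 0.34 = 0.2244
  Item 3: 0.76 * 0.24 = 0.1824
  Item 4: 0.43 * 0.57 = 0.2451
  Item 5: 0.78 * 0.22 = 0.1716
  Item 6: 0.54 * 0.46 = 0.2484
  Item 7: 0.45 * 0.55 = 0.2475
  Item 8: 0.63 * 0.37 = 0.2331
  Item 9: 0.21 * 0.79 = 0.1659
  Item 10: 0.43 * 0.57 = 0.2451
  Item 11: 0.65 * 0.35 = 0.2275
Sum(p_i * q_i) = 0.2176 + 0.2244 + 0.1824 + 0.2451 + 0.1716 + 0.2484 + 0.2475 + 0.2331 + 0.1659 + 0.2451 + 0.2275 = 2.4086
KR-20 = (k/(k-1)) * (1 - Sum(p_i*q_i) / Var_total)
= (11/10) * (1 - 2.4086/5.75)
= 1.1 * 0.5811
KR-20 = 0.6392

0.6392


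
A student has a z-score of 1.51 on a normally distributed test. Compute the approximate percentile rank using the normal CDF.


CDF(z) = 0.5 * (1 + erf(z/sqrt(2)))
erf(1.0677) = 0.869
CDF = 0.9345
Percentile rank = 0.9345 * 100 = 93.45

93.45


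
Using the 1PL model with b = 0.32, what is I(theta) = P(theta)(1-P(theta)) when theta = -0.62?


P = 1/(1+exp(-(-0.62-0.32))) = 0.2809
I = P*(1-P) = 0.2809 * 0.7191
I = 0.202

0.202


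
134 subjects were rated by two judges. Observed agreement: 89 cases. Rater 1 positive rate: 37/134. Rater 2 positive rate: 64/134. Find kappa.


P_o = 89/134 = 0.664179
P_e = (37*64 + 97*70) / 17956 = 0.510025
kappa = (P_o - P_e) / (1 - P_e)
kappa = (0.664179 - 0.510025) / (1 - 0.510025)
kappa = 0.3146

0.3146


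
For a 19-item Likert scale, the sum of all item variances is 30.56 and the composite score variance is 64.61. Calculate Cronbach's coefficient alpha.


alpha = (k/(k-1)) * (1 - sum(si^2)/s_total^2)
= (19/18) * (1 - 30.56/64.61)
alpha = 0.5563

0.5563


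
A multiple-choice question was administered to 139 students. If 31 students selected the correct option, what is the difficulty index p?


Item difficulty p = number correct / total examinees
p = 31 / 139
p = 0.223

0.223


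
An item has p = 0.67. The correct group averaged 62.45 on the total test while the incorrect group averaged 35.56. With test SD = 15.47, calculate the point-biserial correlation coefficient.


q = 1 - p = 0.33
rpb = ((M1 - M0) / SD) * sqrt(p * q)
rpb = ((62.45 - 35.56) / 15.47) * sqrt(0.67 * 0.33)
rpb = 0.8173

0.8173


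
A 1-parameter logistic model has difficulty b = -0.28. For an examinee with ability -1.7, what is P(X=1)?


theta - b = -1.7 - -0.28 = -1.42
exp(-(theta - b)) = exp(1.42) = 4.1371
P = 1 / (1 + 4.1371)
P = 0.1947

0.1947


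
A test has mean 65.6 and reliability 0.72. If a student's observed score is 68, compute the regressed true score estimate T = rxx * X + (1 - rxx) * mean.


T_est = rxx * X + (1 - rxx) * mean
T_est = 0.72 * 68 + 0.28 * 65.6
T_est = 48.96 + 18.368
T_est = 67.328

67.328


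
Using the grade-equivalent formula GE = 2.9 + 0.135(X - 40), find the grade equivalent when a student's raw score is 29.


raw - median = 29 - 40 = -11
slope * diff = 0.135 * -11 = -1.485
GE = 2.9 + -1.485
GE = 1.415

1.415


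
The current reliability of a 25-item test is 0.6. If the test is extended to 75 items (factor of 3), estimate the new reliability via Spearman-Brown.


r_new = (n * rxx) / (1 + (n-1) * rxx)
r_new = (3 * 0.6) / (1 + 2 * 0.6)
r_new = 1.8 / 2.2
r_new = 0.8182

0.8182


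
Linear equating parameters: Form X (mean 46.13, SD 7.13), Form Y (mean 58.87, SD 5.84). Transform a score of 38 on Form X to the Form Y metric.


slope = SD_Y / SD_X = 5.84 / 7.13 ~ 0.8191
intercept = mean_Y - slope * mean_X = 58.87 - (5.84 / 7.13) * 46.13 ~ 21.0861
Y = slope * X + intercept. To avoid rounding drift from the rounded slope/intercept, evaluate the equivalent form Y = mean_Y + SD_Y * (X - mean_X) / SD_X at full precision:
Y = 58.87 + 5.84 * (38 - 46.13) / 7.13
Y = 58.87 - 5.84 * 8.13 / 7.13
Y = 58.87 - 47.4792 / 7.13
Y = 58.87 - 6.6591
Y = 52.2109

52.2109


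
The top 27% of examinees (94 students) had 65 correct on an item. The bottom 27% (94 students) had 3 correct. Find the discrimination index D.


p_upper = 65/94 = 0.6915
p_lower = 3/94 = 0.0319
D = 0.6915 - 0.0319 = 0.6596

0.6596


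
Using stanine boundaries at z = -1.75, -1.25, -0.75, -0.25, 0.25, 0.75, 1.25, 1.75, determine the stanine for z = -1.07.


Stanine boundaries: [-1.75, -1.25, -0.75, -0.25, 0.25, 0.75, 1.25, 1.75]
z = -1.07
Check each boundary:
  z >= -1.75 -> could be stanine 2
  z >= -1.25 -> could be stanine 3
  z < -0.75
  z < -0.25
  z < 0.25
  z < 0.75
  z < 1.25
  z < 1.75
Highest qualifying boundary gives stanine = 3

3


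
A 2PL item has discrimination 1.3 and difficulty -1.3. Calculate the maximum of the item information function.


For 2PL, max info at theta = b = -1.3
I_max = a^2 / 4 = 1.3^2 / 4
= 1.69 / 4
I_max = 0.4225

0.4225


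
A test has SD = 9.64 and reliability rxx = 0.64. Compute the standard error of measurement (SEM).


SEM = SD * sqrt(1 - rxx)
SEM = 9.64 * sqrt(1 - 0.64)
SEM = 9.64 * sqrt(0.36) = 9.64 * 0.6
SEM = 5.784

5.784


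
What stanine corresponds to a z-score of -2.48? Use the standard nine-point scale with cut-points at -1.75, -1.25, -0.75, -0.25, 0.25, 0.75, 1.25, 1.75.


Stanine boundaries: [-1.75, -1.25, -0.75, -0.25, 0.25, 0.75, 1.25, 1.75]
z = -2.48
Check each boundary:
  z < -1.75
  z < -1.25
  z < -0.75
  z < -0.25
  z < 0.25
  z < 0.75
  z < 1.25
  z < 1.75
Highest qualifying boundary gives stanine = 1

1


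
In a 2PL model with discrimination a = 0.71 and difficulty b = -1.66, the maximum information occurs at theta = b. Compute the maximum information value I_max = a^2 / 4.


For 2PL, max info at theta = b = -1.66
I_max = a^2 / 4 = 0.71^2 / 4
= 0.5041 / 4
I_max = 0.126

0.126


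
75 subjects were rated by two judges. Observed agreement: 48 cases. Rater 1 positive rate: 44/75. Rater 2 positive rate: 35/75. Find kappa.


P_o = 48/75 = 0.64
P_e = (44*35 + 31*40) / 5625 = 0.494222
kappa = (P_o - P_e) / (1 - P_e)
kappa = (0.64 - 0.494222) / (1 - 0.494222)
kappa = 0.2882

0.2882


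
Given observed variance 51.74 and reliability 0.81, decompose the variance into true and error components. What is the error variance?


var_true = rxx * var_obs = 0.81 * 51.74 = 41.9094
var_error = var_obs - var_true
var_error = 51.74 - 41.9094
var_error = 9.8306

9.8306


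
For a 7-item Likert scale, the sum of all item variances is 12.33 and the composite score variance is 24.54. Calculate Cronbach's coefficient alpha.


alpha = (k/(k-1)) * (1 - sum(si^2)/s_total^2)
= (7/6) * (1 - 12.33/24.54)
alpha = 0.5805

0.5805


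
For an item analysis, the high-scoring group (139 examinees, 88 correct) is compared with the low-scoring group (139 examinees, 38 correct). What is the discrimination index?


p_upper = 88/139 = 0.6331
p_lower = 38/139 = 0.2734
D = 0.6331 - 0.2734 = 0.3597

0.3597


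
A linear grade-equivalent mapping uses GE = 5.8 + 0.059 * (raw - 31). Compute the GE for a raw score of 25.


raw - median = 25 - 31 = -6
slope * diff = 0.059 * -6 = -0.354
GE = 5.8 + -0.354
GE = 5.446

5.446


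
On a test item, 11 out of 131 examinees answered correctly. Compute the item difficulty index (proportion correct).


Item difficulty p = number correct / total examinees
p = 11 / 131
p = 0.084

0.084


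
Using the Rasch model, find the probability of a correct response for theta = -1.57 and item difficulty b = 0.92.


theta - b = -1.57 - 0.92 = -2.49
exp(-(theta - b)) = exp(2.49) = 12.0613
P = 1 / (1 + 12.0613)
P = 0.0766

0.0766


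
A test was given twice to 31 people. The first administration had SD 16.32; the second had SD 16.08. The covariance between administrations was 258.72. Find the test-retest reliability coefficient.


r = cov(X,Y) / (SD_X * SD_Y)
r = 258.72 / (16.32 * 16.08)
r = 258.72 / 262.4256
r = 0.9859

0.9859


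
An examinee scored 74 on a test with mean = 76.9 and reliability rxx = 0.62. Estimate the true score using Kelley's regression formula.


T_est = rxx * X + (1 - rxx) * mean
T_est = 0.62 * 74 + 0.38 * 76.9
T_est = 45.88 + 29.222
T_est = 75.102

75.102


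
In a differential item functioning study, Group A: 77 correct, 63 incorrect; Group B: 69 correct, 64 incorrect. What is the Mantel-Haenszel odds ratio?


Odds_A = 77/63 = 1.2222
Odds_B = 69/64 = 1.0781
OR = Odds_A / Odds_B = 1.2222 / 1.0781
Exactly, OR = (77 * 64) / (63 * 69) = 4928 / 4347
OR = 1.1337

1.1337


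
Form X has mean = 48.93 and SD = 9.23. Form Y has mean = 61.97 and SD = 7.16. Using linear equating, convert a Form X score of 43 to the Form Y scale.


slope = SD_Y / SD_X = 7.16 / 9.23 ~ 0.7757
intercept = mean_Y - slope * mean_X = 61.97 - (7.16 / 9.23) * 48.93 ~ 24.0135
Y = slope * X + intercept. To avoid rounding drift from the rounded slope/intercept, evaluate the equivalent form Y = mean_Y + SD_Y * (X - mean_X) / SD_X at full precision:
Y = 61.97 + 7.16 * (43 - 48.93) / 9.23
Y = 61.97 - 7.16 * 5.93 / 9.23
Y = 61.97 - 42.4588 / 9.23
Y = 61.97 - 4.6001
Y = 57.3699

57.3699


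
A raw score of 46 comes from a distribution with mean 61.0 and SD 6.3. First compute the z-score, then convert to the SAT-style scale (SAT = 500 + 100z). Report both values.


z = (X - mean) / SD = (46 - 61.0) / 6.3
z = -15.0 / 6.3
z = -2.381
SAT-scale = SAT = 500 + 100z
Carry z at full precision (z = -15.0 / 6.3) into the conversion:
SAT-scale = 500 + 100 * (-15.0 / 6.3) = 500 + -1500 / 6.3
SAT-scale = 500 + -238.0952
SAT-scale = 261.9048

261.9048


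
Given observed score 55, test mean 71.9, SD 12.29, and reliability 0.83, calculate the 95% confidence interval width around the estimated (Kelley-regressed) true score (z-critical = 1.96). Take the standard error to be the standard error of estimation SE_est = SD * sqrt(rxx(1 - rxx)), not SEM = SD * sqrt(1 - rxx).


True score estimate = 0.83*55 + 0.17*71.9 = 57.873
SE_est = SD * sqrt(rxx * (1 - rxx)) = 12.29 * sqrt(0.83 * 0.17) = 12.29 * sqrt(0.1411) = 4.616527
CI = T_est +/- z * SE_est, so width = 2 * z * SE_est = 2 * 1.96 * 4.616527
Width = 18.0968

18.0968


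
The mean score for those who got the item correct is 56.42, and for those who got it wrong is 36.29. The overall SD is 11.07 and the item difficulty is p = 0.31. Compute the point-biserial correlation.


q = 1 - p = 0.69
rpb = ((M1 - M0) / SD) * sqrt(p * q)
rpb = ((56.42 - 36.29) / 11.07) * sqrt(0.31 * 0.69)
rpb = 0.841

0.841


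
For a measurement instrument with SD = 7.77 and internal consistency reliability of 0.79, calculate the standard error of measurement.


SEM = SD * sqrt(1 - rxx)
SEM = 7.77 * sqrt(1 - 0.79)
SEM = 7.77 * sqrt(0.21) = 7.77 * 0.458258
SEM = 3.5607

3.5607


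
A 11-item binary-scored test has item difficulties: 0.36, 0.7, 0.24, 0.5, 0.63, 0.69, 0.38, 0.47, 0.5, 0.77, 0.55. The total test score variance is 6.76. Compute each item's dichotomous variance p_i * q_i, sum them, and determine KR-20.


For each item, compute p_i * q_i:
  Item 1: 0.36 * 0.64 = 0.2304
  Item 2: 0.7 * 0.3 = 0.21
  Item 3: 0.24 * 0.76 = 0.1824
  Item 4: 0.5 * 0.5 = 0.25
  Item 5: 0.63 * 0.37 = 0.2331
  Item 6: 0.69 * 0.31 = 0.2139
  Item 7: 0.38 * 0.62 = 0.2356
  Item 8: 0.47 * 0.53 = 0.2491
  Item 9: 0.5 * 0.5 = 0.25
  Item 10: 0.77 * 0.23 = 0.1771
  Item 11: 0.55 * 0.45 = 0.2475
Sum(p_i * q_i) = 0.2304 + 0.21 + 0.1824 + 0.25 + 0.2331 + 0.2139 + 0.2356 + 0.2491 + 0.25 + 0.1771 + 0.2475 = 2.4791
KR-20 = (k/(k-1)) * (1 - Sum(p_i*q_i) / Var_total)
= (11/10) * (1 - 2.4791/6.76)
= 1.1 * 0.6333
KR-20 = 0.6966

0.6966


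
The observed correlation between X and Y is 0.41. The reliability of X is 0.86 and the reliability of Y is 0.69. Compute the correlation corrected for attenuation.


r_corrected = rxy / sqrt(rxx * ryy)
= 0.41 / sqrt(0.86 * 0.69)
= 0.41 / sqrt(0.5934)
= 0.41 / 0.770325
r_corrected = 0.5322

0.5322


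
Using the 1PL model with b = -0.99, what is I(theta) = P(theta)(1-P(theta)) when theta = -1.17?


P = 1/(1+exp(-(-1.17--0.99))) = 0.4551
I = P*(1-P) = 0.4551 * 0.5449
I = 0.248

0.248


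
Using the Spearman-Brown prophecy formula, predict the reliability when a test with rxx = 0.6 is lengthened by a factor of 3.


r_new = (n * rxx) / (1 + (n-1) * rxx)
r_new = (3 * 0.6) / (1 + 2 * 0.6)
r_new = 1.8 / 2.2
r_new = 0.8182

0.8182


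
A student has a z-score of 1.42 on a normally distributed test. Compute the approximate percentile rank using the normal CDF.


CDF(z) = 0.5 * (1 + erf(z/sqrt(2)))
erf(1.0041) = 0.8444
CDF = 0.9222
Percentile rank = 0.9222 * 100 = 92.22

92.22


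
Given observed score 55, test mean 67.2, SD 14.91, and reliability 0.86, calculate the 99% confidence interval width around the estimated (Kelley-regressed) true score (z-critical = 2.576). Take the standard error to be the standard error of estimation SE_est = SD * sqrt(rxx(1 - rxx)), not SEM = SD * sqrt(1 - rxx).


True score estimate = 0.86*55 + 0.14*67.2 = 56.708
SE_est = SD * sqrt(rxx * (1 - rxx)) = 14.91 * sqrt(0.86 * 0.14) = 14.91 * sqrt(0.1204) = 5.173577
CI = T_est +/- z * SE_est, so width = 2 * z * SE_est = 2 * 2.576 * 5.173577
Width = 26.6543

26.6543


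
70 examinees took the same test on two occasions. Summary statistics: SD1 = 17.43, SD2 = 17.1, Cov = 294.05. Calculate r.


r = cov(X,Y) / (SD_X * SD_Y)
r = 294.05 / (17.43 * 17.1)
r = 294.05 / 298.053
r = 0.9866

0.9866
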